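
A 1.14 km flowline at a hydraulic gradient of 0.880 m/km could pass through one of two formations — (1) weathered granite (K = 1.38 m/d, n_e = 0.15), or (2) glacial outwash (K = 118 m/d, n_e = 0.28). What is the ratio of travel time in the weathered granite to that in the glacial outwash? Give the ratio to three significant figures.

45.8

Unit 1 (weathered granite): v = 1.38×8.8e-4/0.15 = 0.008096 m/d, t = 1140/0.008096 = 140800 d
Unit 2 (glacial outwash): v = 118×8.8e-4/0.28 = 0.3709 m/d, t = 1140/0.3709 = 3074 d
t(weathered granite) / t(glacial outwash) = 140800/3074 = 45.8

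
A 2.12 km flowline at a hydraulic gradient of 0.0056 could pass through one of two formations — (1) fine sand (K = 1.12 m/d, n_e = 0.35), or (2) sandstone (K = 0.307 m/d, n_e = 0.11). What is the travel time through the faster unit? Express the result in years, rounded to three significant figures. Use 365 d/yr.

324 years

Unit 1 (fine sand): v = 1.12×0.0056/0.35 = 0.01792 m/d, t = 2120/0.01792 = 118300 d
Unit 2 (sandstone): v = 0.307×0.0056/0.11 = 0.01563 m/d, t = 2120/0.01563 = 135600 d
Faster: 118300 d / 365 = 324 yr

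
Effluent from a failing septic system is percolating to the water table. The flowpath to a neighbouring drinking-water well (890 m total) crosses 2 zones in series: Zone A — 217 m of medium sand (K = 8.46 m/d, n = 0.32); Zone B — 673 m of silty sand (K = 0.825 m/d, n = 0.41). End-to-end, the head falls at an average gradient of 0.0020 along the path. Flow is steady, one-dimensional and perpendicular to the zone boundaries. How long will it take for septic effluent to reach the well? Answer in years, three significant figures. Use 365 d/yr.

447 years

Steady 1-D flow in series ⇒ the Darcy flux q is identical in every zone and the zone head losses add (resistances L/K in series).
Σ(L/K) = 217/8.46 + 673/0.825 = 25.65 + 815.8 = 841.4 d
K_eq = L_total / Σ(L/K) = 890 / 841.4 = 1.058 m/d
q = K_eq · i = 1.058 × 0.0020 = 0.002116 m/d (same in every zone)
Zone A: v = q/n = 0.002116/0.32 = 0.006611 m/d → t_A = 217/0.006611 = 32820 d
Zone B: v = q/n = 0.002116/0.41 = 0.005160 m/d → t_B = 673/0.005160 = 130400 d
Total t = 32820 + 130400 = 163300 d
   = 163300 / 365 = 447 yr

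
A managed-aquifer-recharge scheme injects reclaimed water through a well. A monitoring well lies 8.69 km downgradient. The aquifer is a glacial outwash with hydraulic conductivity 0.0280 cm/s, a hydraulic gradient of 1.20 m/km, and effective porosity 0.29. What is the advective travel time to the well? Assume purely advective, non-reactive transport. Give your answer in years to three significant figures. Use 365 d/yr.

K = 0.0280 cm/s × 864 = 24.19 m/d
Darcy flux q = K·i = 24.19 × 0.0012 = 0.02903 m/d
Average linear velocity = 0.02903 / 0.29 = 0.1001 m/d
L = 8.69 km = 8690 m
t = L / v = 8690 / 0.1001 = 86810 d
   = 86810 / 365 = 238 yr

238 years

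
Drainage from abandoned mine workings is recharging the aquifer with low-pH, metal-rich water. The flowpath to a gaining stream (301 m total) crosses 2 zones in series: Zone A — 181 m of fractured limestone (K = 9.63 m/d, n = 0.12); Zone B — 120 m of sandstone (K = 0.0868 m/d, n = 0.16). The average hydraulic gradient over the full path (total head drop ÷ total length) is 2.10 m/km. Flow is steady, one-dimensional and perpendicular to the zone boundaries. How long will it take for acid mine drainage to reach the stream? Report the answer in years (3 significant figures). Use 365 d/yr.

Steady 1-D flow in series ⇒ the Darcy flux q is identical in every zone and the zone head losses add (resistances L/K in series).
Σ(L/K) = 181/9.63 + 120/0.0868 = 18.80 + 1382 = 1401 d
K_eq = L_total / Σ(L/K) = 301 / 1401 = 0.2148 m/d
q = K_eq · i = 0.2148 × 0.0021 = 4.511e-4 m/d (same in every zone)
Zone A: v = q/n = 4.511e-4/0.12 = 0.003759 m/d → t_A = 181/0.003759 = 48150 d
Zone B: v = q/n = 4.511e-4/0.16 = 0.002819 m/d → t_B = 120/0.002819 = 42560 d
Total t = 48150 + 42560 = 90710 d
   = 90710 / 365 = 249 yr

249 years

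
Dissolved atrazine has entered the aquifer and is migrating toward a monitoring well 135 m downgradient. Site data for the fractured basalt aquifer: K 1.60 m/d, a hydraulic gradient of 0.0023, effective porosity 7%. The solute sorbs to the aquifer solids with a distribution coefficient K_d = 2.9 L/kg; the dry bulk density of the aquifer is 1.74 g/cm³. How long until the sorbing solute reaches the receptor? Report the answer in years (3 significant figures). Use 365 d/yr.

514 years

Darcy flux q = K·i = 1.60 × 0.0023 = 0.003680 m/d
v = Ki/n = 1.60·0.0023/0.07 = 0.05257 m/d
Retardation R = 1 + ρ_b·K_d/n = 1 + 1.74×2.9/0.07 = 73.09
Contaminant velocity v_c = v/R = 0.05257/73.09 = 7.193e-4 m/d
t = L/v_c = 135/7.193e-4 = 187700 d
   = 187700/365 = 514 yr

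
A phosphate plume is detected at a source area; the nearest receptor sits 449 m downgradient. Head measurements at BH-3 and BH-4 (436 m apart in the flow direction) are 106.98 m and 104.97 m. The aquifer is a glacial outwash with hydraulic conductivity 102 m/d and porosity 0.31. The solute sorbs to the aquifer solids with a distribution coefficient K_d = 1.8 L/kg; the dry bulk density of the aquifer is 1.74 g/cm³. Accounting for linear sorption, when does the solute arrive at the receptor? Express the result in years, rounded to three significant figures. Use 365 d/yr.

9.00 years

Hydraulic gradient i = (106.98 − 104.97) / 436 = 2.01 / 436 = 0.004610
Specific discharge q = 102 × 0.004610 = 0.4702 m/d
v = Ki/n = 102·0.004610/0.31 = 1.517 m/d
Retardation R = 1 + ρ_b·K_d/n = 1 + 1.74×1.8/0.31 = 11.10
Contaminant velocity v_c = v/R = 1.517/11.10 = 0.1366 m/d
t = L/v_c = 449/0.1366 = 3287 d
   = 3287/365 = 9.00 yr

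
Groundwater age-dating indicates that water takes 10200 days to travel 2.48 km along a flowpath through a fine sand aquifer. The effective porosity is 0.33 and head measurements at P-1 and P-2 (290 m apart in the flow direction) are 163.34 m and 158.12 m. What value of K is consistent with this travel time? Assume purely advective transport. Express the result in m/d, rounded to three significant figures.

4.46 m/d

Hydraulic gradient i = (163.34 − 158.12) / 290 = 5.22 / 290 = 0.01800
L = 2.48 km = 2480 m
v = L / t = 2480 / 10200 = 0.2431 m/d
K = v · n / i = 0.2431 × 0.33 / 0.01800 = 4.46 m/d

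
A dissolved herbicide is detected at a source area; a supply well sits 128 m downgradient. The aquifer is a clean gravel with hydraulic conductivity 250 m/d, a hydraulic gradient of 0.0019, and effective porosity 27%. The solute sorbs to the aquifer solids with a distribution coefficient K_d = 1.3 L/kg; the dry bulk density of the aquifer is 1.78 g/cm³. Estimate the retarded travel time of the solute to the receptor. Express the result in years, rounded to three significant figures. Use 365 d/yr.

1.91 years

q = Ki = 250 × 0.0019 = 0.4750 m/d
v = Ki/n = 250·0.0019/0.27 = 1.759 m/d
Retardation R = 1 + ρ_b·K_d/n = 1 + 1.78×1.3/0.27 = 9.570
Contaminant velocity v_c = v/R = 1.759/9.570 = 0.1838 m/d
t = L/v_c = 128/0.1838 = 696.3 d
   = 696.3/365 = 1.91 yr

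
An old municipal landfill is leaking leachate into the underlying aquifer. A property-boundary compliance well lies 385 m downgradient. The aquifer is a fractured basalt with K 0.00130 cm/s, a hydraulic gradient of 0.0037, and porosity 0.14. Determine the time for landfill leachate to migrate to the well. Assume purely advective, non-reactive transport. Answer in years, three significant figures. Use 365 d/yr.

35.5 years

K = 0.00130 cm/s × 864 = 1.123 m/d
q = Ki = 1.123 × 0.0037 = 0.004156 m/d
v_s = q/n_e = 0.004156/0.14 = 0.02968 m/d
t = L / v = 385 / 0.02968 = 12970 d
   = 12970 / 365 = 35.5 yr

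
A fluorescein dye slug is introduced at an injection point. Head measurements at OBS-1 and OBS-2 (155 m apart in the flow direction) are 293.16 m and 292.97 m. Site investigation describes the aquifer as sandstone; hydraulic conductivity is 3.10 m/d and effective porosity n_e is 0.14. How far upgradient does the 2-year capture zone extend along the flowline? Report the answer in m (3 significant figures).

Hydraulic gradient i = (293.16 − 292.97) / 155 = 0.19 / 155 = 0.001226
q = Ki = 3.10 × 0.001226 = 0.003800 m/d
Seepage velocity v = q / n = 0.003800 / 0.14 = 0.02714 m/d
T = 2 yr × 365 = 730 d
L = v × T = 0.02714 × 730 = 19.81 m

19.8 m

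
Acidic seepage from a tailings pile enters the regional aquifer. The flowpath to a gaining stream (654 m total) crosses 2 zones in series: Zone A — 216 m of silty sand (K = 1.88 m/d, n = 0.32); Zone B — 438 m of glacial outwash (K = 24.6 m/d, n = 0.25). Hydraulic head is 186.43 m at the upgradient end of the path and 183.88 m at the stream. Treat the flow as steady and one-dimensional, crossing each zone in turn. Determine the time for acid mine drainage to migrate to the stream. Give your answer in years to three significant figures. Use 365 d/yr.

Total head drop ΔH = 186.43 − 183.88 = 2.55 m
Steady 1-D flow in series ⇒ the Darcy flux q is identical in every zone and the zone head losses add (resistances L/K in series).
Σ(L/K) = 216/1.88 + 438/24.6 = 114.9 + 17.80 = 132.7 d
q = ΔH / Σ(L/K) = 2.55 / 132.7 = 0.01922 m/d (same in every zone)
Zone A: v = q/n = 0.01922/0.32 = 0.06005 m/d → t_A = 216/0.06005 = 3597 d
Zone B: v = q/n = 0.01922/0.25 = 0.07687 m/d → t_B = 438/0.07687 = 5698 d
Total t = 3597 + 5698 = 9295 d
   = 9295 / 365 = 25.5 yr

25.5 years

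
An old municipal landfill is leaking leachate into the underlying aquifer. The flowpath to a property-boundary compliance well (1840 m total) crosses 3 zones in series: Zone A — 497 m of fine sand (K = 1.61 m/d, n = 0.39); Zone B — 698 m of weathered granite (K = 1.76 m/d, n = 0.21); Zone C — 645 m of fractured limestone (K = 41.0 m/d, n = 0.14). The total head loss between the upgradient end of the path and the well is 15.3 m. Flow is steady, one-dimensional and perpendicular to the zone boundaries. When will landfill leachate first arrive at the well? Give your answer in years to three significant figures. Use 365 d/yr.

Steady 1-D flow in series ⇒ the Darcy flux q is identical in every zone and the zone head losses add (resistances L/K in series).
Σ(L/K) = 497/1.61 + 698/1.76 + 645/41.0 = 308.7 + 396.6 + 15.73 = 721.0 d
q = ΔH / Σ(L/K) = 15.3 / 721.0 = 0.02122 m/d (same in every zone)
Zone A: v = q/n = 0.02122/0.39 = 0.05441 m/d → t_A = 497/0.05441 = 9134 d
Zone B: v = q/n = 0.02122/0.21 = 0.1010 m/d → t_B = 698/0.1010 = 6908 d
Zone C: v = q/n = 0.02122/0.14 = 0.1516 m/d → t_C = 645/0.1516 = 4255 d
Total t = 9134 + 6908 + 4255 = 20300 d
   = 20300 / 365 = 55.6 yr

55.6 years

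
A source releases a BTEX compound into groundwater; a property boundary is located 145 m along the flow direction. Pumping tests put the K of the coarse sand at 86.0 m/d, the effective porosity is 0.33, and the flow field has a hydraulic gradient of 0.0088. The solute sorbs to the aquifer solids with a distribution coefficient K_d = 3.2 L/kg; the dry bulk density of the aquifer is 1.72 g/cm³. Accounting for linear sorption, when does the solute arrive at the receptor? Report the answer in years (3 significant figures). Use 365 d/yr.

Specific discharge q = 86.0 × 0.0088 = 0.7568 m/d
Seepage velocity v = q / n = 0.7568 / 0.33 = 2.293 m/d
Retardation R = 1 + ρ_b·K_d/n = 1 + 1.72×3.2/0.33 = 17.68
Contaminant velocity v_c = v/R = 2.293/17.68 = 0.1297 m/d
t = L/v_c = 145/0.1297 = 1118 d
   = 1118/365 = 3.06 yr

3.06 years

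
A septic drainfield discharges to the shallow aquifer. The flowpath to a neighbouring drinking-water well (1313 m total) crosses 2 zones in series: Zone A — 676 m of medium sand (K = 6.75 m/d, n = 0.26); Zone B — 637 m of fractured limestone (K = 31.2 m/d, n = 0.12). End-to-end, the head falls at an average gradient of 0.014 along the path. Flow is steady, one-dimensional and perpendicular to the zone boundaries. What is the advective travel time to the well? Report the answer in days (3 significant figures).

Steady 1-D flow in series ⇒ the Darcy flux q is identical in every zone and the zone head losses add (resistances L/K in series).
Σ(L/K) = 676/6.75 + 637/31.2 = 100.1 + 20.42 = 120.6 d
K_eq = L_total / Σ(L/K) = 1313 / 120.6 = 10.89 m/d
q = K_eq · i = 10.89 × 0.014 = 0.1525 m/d (same in every zone)
Zone A: v = q/n = 0.1525/0.26 = 0.5864 m/d → t_A = 676/0.5864 = 1153 d
Zone B: v = q/n = 0.1525/0.12 = 1.271 m/d → t_B = 637/1.271 = 501.4 d
Total t = 1153 + 501.4 = 1654 d

1650 days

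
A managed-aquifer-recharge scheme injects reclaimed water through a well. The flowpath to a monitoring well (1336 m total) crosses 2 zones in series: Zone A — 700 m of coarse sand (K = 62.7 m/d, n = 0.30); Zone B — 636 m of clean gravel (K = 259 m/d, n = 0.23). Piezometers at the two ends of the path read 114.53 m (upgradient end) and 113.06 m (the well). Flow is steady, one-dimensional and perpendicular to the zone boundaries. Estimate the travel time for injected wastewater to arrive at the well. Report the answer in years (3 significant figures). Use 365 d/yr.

9.04 years

Total head drop ΔH = 114.53 − 113.06 = 1.47 m
Continuity: the same q passes through each zone, so ΔH = q·Σ(L_j/K_j) — the zones act as resistances in series.
Σ(L/K) = 700/62.7 + 636/259 = 11.16 + 2.456 = 13.62 d
q = ΔH / Σ(L/K) = 1.47 / 13.62 = 0.1079 m/d (same in every zone)
Zone A: v = q/n = 0.1079/0.30 = 0.3598 m/d → t_A = 700/0.3598 = 1946 d
Zone B: v = q/n = 0.1079/0.23 = 0.4693 m/d → t_B = 636/0.4693 = 1355 d
Total t = 1946 + 1355 = 3301 d
   = 3301 / 365 = 9.04 yr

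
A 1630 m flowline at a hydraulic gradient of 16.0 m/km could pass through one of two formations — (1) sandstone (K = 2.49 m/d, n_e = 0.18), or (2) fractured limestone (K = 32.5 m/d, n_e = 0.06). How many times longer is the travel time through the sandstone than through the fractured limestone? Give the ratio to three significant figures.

Unit 1 (sandstone): v = 2.49×0.016/0.18 = 0.2213 m/d, t = 1630/0.2213 = 7364 d
Unit 2 (fractured limestone): v = 32.5×0.016/0.06 = 8.667 m/d, t = 1630/8.667 = 188.1 d
t(sandstone) / t(fractured limestone) = 7364/188.1 = 39.2

39.2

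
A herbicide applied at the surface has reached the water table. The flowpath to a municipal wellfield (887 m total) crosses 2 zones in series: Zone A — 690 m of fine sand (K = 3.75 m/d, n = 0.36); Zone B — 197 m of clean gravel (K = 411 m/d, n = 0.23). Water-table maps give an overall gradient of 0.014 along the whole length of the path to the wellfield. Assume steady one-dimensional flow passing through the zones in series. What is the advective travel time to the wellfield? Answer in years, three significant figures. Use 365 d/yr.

Continuity: the same q passes through each zone, so ΔH = q·Σ(L_j/K_j) — the zones act as resistances in series.
Σ(L/K) = 690/3.75 + 197/411 = 184.0 + 0.4793 = 184.5 d
K_eq = L_total / Σ(L/K) = 887 / 184.5 = 4.808 m/d
q = K_eq · i = 4.808 × 0.014 = 0.06731 m/d (same in every zone)
Zone A: v = q/n = 0.06731/0.36 = 0.1870 m/d → t_A = 690/0.1870 = 3690 d
Zone B: v = q/n = 0.06731/0.23 = 0.2927 m/d → t_B = 197/0.2927 = 673.1 d
Total t = 3690 + 673.1 = 4363 d
   = 4363 / 365 = 12.0 yr

12.0 years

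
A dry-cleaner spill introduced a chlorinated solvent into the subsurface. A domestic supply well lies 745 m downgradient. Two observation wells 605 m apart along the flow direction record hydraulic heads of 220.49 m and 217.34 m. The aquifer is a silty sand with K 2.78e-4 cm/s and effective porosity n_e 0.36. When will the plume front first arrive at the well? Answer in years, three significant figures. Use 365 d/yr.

588 years

Hydraulic gradient i = (220.49 − 217.34) / 605 = 3.15 / 605 = 0.005207
K = 2.78e-4 cm/s × 864 = 0.2402 m/d
q = Ki = 0.2402 × 0.005207 = 0.001251 m/d
Average linear velocity = 0.001251 / 0.36 = 0.003474 m/d
t = L / v = 745 / 0.003474 = 214500 d
   = 214500 / 365 = 588 yr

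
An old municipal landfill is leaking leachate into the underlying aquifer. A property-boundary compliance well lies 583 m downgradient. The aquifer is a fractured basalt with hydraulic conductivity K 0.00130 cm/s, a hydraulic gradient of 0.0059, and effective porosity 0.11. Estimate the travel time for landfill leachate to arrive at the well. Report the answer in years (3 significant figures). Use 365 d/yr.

26.5 years

K = 0.00130 cm/s × 864 = 1.123 m/d
q = Ki = 1.123 × 0.0059 = 0.006627 m/d
Seepage velocity v = q / n = 0.006627 / 0.11 = 0.06024 m/d
t = L / v = 583 / 0.06024 = 9677 d
   = 9677 / 365 = 26.5 yr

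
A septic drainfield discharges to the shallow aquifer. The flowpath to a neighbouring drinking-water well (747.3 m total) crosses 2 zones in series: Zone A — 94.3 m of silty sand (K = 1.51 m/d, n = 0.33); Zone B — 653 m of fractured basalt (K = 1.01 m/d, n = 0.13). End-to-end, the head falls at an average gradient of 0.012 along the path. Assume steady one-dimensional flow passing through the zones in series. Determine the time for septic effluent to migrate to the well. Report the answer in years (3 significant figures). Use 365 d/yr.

Continuity: the same q passes through each zone, so ΔH = q·Σ(L_j/K_j) — the zones act as resistances in series.
Σ(L/K) = 94.3/1.51 + 653/1.01 = 62.45 + 646.5 = 709.0 d
K_eq = L_total / Σ(L/K) = 747.3 / 709.0 = 1.054 m/d
q = K_eq · i = 1.054 × 0.012 = 0.01265 m/d (same in every zone)
Zone A: v = q/n = 0.01265/0.33 = 0.03833 m/d → t_A = 94.3/0.03833 = 2460 d
Zone B: v = q/n = 0.01265/0.13 = 0.09730 m/d → t_B = 653/0.09730 = 6711 d
Total t = 2460 + 6711 = 9172 d
   = 9172 / 365 = 25.1 yr

25.1 years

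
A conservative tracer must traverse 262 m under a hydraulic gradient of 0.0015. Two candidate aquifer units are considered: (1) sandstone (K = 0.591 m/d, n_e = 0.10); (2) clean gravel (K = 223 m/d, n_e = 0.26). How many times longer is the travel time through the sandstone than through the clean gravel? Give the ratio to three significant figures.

Unit 1 (sandstone): v = 0.591×0.0015/0.10 = 0.008865 m/d, t = 262/0.008865 = 29550 d
Unit 2 (clean gravel): v = 223×0.0015/0.26 = 1.287 m/d, t = 262/1.287 = 203.6 d
t(sandstone) / t(clean gravel) = 29550/203.6 = 145

145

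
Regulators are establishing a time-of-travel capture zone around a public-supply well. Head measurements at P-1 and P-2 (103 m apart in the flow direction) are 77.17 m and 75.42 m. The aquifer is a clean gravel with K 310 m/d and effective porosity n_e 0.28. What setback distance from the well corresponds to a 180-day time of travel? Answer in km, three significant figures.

Hydraulic gradient i = (77.17 − 75.42) / 103 = 1.75 / 103 = 0.01699
Specific discharge q = 310 × 0.01699 = 5.267 m/d
Seepage velocity v = q / n = 5.267 / 0.28 = 18.81 m/d
L = v × T = 18.81 × 180 = 3386 m
   = 3.39 km

3.39 km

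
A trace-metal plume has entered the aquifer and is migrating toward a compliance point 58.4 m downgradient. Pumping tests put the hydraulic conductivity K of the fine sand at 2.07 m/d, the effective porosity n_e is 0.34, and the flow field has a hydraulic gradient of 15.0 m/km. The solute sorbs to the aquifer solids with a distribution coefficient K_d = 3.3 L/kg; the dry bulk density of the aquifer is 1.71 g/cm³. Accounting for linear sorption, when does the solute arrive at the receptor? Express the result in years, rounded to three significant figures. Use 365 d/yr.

Specific discharge q = 2.07 × 0.015 = 0.03105 m/d
v = Ki/n = 2.07·0.015/0.34 = 0.09132 m/d
Retardation R = 1 + ρ_b·K_d/n = 1 + 1.71×3.3/0.34 = 17.60
Contaminant velocity v_c = v/R = 0.09132/17.60 = 0.005190 m/d
t = L/v_c = 58.4/0.005190 = 11250 d
   = 11250/365 = 30.8 yr

30.8 years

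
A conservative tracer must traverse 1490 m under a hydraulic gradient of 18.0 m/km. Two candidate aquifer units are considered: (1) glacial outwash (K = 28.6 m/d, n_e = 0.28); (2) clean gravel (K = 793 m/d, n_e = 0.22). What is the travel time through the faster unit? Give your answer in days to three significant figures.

23.0 days

Unit 1 (glacial outwash): v = 28.6×0.018/0.28 = 1.839 m/d, t = 1490/1.839 = 810.4 d
Unit 2 (clean gravel): v = 793×0.018/0.22 = 64.88 m/d, t = 1490/64.88 = 22.96 d
Faster unit: t = 23.0 d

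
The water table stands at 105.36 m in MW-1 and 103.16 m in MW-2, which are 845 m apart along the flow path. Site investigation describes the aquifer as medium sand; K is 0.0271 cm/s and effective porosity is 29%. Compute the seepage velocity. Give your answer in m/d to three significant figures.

Hydraulic gradient i = (105.36 − 103.16) / 845 = 2.20 / 845 = 0.002604
K = 0.0271 cm/s × 864 = 23.41 m/d
Darcy flux q = K·i = 23.41 × 0.002604 = 0.06096 m/d
v = Ki/n = 23.41·0.002604/0.29 = 0.2102 m/d

0.210 m/d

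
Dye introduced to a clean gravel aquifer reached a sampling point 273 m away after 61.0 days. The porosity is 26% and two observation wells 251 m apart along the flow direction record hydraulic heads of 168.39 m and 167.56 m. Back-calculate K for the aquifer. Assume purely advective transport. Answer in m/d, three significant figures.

352 m/d

Hydraulic gradient i = (168.39 − 167.56) / 251 = 0.83 / 251 = 0.003307
v = L / t = 273 / 61.0 = 4.475 m/d
K = v · n / i = 4.475 × 0.26 / 0.003307 = 352 m/d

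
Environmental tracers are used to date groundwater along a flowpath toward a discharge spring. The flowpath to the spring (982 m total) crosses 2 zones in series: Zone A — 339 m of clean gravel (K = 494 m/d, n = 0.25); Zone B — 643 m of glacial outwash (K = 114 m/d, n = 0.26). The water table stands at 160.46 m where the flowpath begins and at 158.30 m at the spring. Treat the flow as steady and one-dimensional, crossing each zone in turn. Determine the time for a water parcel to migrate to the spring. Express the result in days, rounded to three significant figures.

738 days

Total head drop ΔH = 160.46 − 158.30 = 2.16 m
Continuity: the same q passes through each zone, so ΔH = q·Σ(L_j/K_j) — the zones act as resistances in series.
Σ(L/K) = 339/494 + 643/114 = 0.6862 + 5.640 = 6.327 d
q = ΔH / Σ(L/K) = 2.16 / 6.327 = 0.3414 m/d (same in every zone)
Zone A: v = q/n = 0.3414/0.25 = 1.366 m/d → t_A = 339/1.366 = 248.2 d
Zone B: v = q/n = 0.3414/0.26 = 1.313 m/d → t_B = 643/1.313 = 489.7 d
Total t = 248.2 + 489.7 = 737.9 d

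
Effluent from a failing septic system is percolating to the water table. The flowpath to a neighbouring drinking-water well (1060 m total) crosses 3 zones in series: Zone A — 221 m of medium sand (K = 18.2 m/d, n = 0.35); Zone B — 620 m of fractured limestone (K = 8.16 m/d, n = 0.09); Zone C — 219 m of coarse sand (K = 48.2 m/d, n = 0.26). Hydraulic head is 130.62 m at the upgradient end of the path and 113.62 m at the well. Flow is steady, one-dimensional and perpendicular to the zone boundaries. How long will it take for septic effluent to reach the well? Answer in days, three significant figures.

1040 days

Total head drop ΔH = 130.62 − 113.62 = 17.00 m
Continuity: the same q passes through each zone, so ΔH = q·Σ(L_j/K_j) — the zones act as resistances in series.
Σ(L/K) = 221/18.2 + 620/8.16 + 219/48.2 = 12.14 + 75.98 + 4.544 = 92.67 d
q = ΔH / Σ(L/K) = 17.00 / 92.67 = 0.1835 m/d (same in every zone)
Zone A: v = q/n = 0.1835/0.35 = 0.5242 m/d → t_A = 221/0.5242 = 421.6 d
Zone B: v = q/n = 0.1835/0.09 = 2.038 m/d → t_B = 620/2.038 = 304.2 d
Zone C: v = q/n = 0.1835/0.26 = 0.7056 m/d → t_C = 219/0.7056 = 310.4 d
Total t = 421.6 + 304.2 + 310.4 = 1036 d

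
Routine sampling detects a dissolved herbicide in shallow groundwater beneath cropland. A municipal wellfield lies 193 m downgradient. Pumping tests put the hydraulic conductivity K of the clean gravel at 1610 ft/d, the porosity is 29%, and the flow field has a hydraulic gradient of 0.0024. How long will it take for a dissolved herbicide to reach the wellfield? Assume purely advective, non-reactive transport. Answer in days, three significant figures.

47.5 days

K = 1610 ft/d × 0.3048 = 490.7 m/d
Specific discharge q = 490.7 × 0.0024 = 1.178 m/d
v_s = q/n_e = 1.178/0.29 = 4.061 m/d
t = L / v = 193 / 4.061 = 47.52 d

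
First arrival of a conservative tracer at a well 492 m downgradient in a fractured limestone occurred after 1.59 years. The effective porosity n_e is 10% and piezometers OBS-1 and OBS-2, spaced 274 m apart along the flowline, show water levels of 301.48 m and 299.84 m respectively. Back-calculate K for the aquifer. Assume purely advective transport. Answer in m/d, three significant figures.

14.2 m/d

Hydraulic gradient i = (301.48 − 299.84) / 274 = 1.64 / 274 = 0.005985
t = 1.59 years = 580.4 d
v = L / t = 492 / 580.4 = 0.8478 m/d
K = v · n / i = 0.8478 × 0.10 / 0.005985 = 14.2 m/d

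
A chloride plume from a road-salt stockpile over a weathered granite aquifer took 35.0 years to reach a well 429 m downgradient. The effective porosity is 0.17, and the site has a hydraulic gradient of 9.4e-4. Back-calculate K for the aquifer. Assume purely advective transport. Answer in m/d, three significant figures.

t = 35.0 years = 12780 d
v = L / t = 429 / 12780 = 0.03358 m/d
K = v · n / i = 0.03358 × 0.17 / 9.4e-4 = 6.07 m/d

6.07 m/d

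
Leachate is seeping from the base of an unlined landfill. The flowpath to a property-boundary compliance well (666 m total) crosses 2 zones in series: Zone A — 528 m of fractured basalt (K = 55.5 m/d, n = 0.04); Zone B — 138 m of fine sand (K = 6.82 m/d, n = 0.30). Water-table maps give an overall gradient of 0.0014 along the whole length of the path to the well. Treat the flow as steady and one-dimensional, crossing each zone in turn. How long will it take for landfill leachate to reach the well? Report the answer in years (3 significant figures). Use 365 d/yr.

Steady 1-D flow in series ⇒ the Darcy flux q is identical in every zone and the zone head losses add (resistances L/K in series).
Σ(L/K) = 528/55.5 + 138/6.82 = 9.514 + 20.23 = 29.75 d
K_eq = L_total / Σ(L/K) = 666 / 29.75 = 22.39 m/d
q = K_eq · i = 22.39 × 0.0014 = 0.03134 m/d (same in every zone)
Zone A: v = q/n = 0.03134/0.04 = 0.7836 m/d → t_A = 528/0.7836 = 673.8 d
Zone B: v = q/n = 0.03134/0.30 = 0.1045 m/d → t_B = 138/0.1045 = 1321 d
Total t = 673.8 + 1321 = 1995 d
   = 1995 / 365 = 5.46 yr

5.46 years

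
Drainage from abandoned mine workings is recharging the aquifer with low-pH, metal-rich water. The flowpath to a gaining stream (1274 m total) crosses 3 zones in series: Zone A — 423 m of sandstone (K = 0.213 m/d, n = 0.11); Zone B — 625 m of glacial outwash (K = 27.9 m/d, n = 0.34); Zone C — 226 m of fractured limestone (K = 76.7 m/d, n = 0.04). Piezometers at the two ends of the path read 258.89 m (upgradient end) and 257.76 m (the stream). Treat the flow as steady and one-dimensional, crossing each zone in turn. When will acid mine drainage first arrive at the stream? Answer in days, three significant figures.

477000 days

Total head drop ΔH = 258.89 − 257.76 = 1.13 m
Continuity: the same q passes through each zone, so ΔH = q·Σ(L_j/K_j) — the zones act as resistances in series.
Σ(L/K) = 423/0.213 + 625/27.9 + 226/76.7 = 1986 + 22.40 + 2.947 = 2011 d
q = ΔH / Σ(L/K) = 1.13 / 2011 = 5.618e-4 m/d (same in every zone)
Zone A: v = q/n = 5.618e-4/0.11 = 0.005108 m/d → t_A = 423/0.005108 = 82820 d
Zone B: v = q/n = 5.618e-4/0.34 = 0.001652 m/d → t_B = 625/0.001652 = 378200 d
Zone C: v = q/n = 5.618e-4/0.04 = 0.01405 m/d → t_C = 226/0.01405 = 16090 d
Total t = 82820 + 378200 + 16090 = 477100 d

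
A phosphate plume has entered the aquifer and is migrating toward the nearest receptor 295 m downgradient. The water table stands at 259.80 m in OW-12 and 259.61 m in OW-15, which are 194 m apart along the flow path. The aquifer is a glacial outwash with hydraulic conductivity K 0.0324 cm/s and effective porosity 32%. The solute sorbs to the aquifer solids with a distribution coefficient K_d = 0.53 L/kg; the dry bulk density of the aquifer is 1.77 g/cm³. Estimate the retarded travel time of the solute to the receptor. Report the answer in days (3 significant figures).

Hydraulic gradient i = (259.80 − 259.61) / 194 = 0.19 / 194 = 9.794e-4
K = 0.0324 cm/s × 864 = 27.99 m/d
Specific discharge q = 27.99 × 9.794e-4 = 0.02742 m/d
v_s = q/n_e = 0.02742/0.32 = 0.08568 m/d
Retardation R = 1 + ρ_b·K_d/n = 1 + 1.77×0.53/0.32 = 3.932
Contaminant velocity v_c = v/R = 0.08568/3.932 = 0.02179 m/d
t = L/v_c = 295/0.02179 = 13540 d

13500 days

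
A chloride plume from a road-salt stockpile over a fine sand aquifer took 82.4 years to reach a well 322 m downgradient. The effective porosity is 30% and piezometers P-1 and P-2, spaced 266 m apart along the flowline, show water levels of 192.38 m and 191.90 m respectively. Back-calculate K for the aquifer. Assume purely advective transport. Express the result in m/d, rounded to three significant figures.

Hydraulic gradient i = (192.38 − 191.90) / 266 = 0.48 / 266 = 0.001805
t = 82.4 years = 30080 d
v = L / t = 322 / 30080 = 0.01071 m/d
K = v · n / i = 0.01071 × 0.30 / 0.001805 = 1.78 m/d

1.78 m/d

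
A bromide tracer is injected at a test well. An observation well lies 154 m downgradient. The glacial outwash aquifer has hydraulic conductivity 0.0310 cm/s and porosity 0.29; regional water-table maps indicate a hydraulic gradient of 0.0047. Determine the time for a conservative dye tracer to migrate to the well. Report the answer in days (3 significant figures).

K = 0.0310 cm/s × 864 = 26.78 m/d
Specific discharge q = 26.78 × 0.0047 = 0.1259 m/d
Average linear velocity = 0.1259 / 0.29 = 0.4341 m/d
t = L / v = 154 / 0.4341 = 354.8 d

355 days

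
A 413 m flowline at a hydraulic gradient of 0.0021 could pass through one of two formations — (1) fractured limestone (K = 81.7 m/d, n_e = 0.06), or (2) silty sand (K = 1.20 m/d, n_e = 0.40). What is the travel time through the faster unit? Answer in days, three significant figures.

144 days

Unit 1 (fractured limestone): v = 81.7×0.0021/0.06 = 2.860 m/d, t = 413/2.860 = 144.4 d
Unit 2 (silty sand): v = 1.20×0.0021/0.40 = 0.006300 m/d, t = 413/0.006300 = 65560 d
Faster unit: t = 144 d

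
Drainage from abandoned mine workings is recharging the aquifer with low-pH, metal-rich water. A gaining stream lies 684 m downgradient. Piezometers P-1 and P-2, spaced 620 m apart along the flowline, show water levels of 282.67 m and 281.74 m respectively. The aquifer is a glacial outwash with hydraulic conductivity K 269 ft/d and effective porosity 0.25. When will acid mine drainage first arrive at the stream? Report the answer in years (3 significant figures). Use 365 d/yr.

Hydraulic gradient i = (282.67 − 281.74) / 620 = 0.93 / 620 = 0.001500
K = 269 ft/d × 0.3048 = 81.99 m/d
q = Ki = 81.99 × 0.001500 = 0.1230 m/d
Seepage velocity v = q / n = 0.1230 / 0.25 = 0.4919 m/d
t = L / v = 684 / 0.4919 = 1390 d
   = 1390 / 365 = 3.81 yr

3.81 years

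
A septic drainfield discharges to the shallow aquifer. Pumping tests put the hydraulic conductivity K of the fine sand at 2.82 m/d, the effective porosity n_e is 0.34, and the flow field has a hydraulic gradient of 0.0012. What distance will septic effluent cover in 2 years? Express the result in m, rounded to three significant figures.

7.27 m

Specific discharge q = 2.82 × 0.0012 = 0.003384 m/d
Average linear velocity = 0.003384 / 0.34 = 0.009953 m/d
T = 2 yr × 365 = 730 d
L = v × T = 0.009953 × 730 = 7.266 m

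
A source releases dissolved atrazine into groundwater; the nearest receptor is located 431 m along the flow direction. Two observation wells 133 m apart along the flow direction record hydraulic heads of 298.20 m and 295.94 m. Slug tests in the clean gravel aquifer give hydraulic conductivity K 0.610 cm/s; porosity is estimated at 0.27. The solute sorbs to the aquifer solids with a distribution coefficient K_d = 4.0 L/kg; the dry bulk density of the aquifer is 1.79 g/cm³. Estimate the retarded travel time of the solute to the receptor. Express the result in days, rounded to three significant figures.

Hydraulic gradient i = (298.20 − 295.94) / 133 = 2.26 / 133 = 0.01699
K = 0.610 cm/s × 864 = 527.0 m/d
Darcy flux q = K·i = 527.0 × 0.01699 = 8.956 m/d
Average linear velocity = 8.956 / 0.27 = 33.17 m/d
Retardation R = 1 + ρ_b·K_d/n = 1 + 1.79×4.0/0.27 = 27.52
Contaminant velocity v_c = v/R = 33.17/27.52 = 1.205 m/d
t = L/v_c = 431/1.205 = 357.6 d

358 days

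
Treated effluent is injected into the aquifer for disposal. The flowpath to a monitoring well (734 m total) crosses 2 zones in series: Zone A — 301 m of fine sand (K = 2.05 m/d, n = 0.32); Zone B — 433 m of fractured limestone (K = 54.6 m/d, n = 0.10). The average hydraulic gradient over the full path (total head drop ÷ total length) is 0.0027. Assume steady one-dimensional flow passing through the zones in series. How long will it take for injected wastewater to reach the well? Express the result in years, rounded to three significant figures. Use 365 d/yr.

29.9 years

Steady 1-D flow in series ⇒ the Darcy flux q is identical in every zone and the zone head losses add (resistances L/K in series).
Σ(L/K) = 301/2.05 + 433/54.6 = 146.8 + 7.930 = 154.8 d
K_eq = L_total / Σ(L/K) = 734 / 154.8 = 4.743 m/d
q = K_eq · i = 4.743 × 0.0027 = 0.01281 m/d (same in every zone)
Zone A: v = q/n = 0.01281/0.32 = 0.04002 m/d → t_A = 301/0.04002 = 7522 d
Zone B: v = q/n = 0.01281/0.10 = 0.1281 m/d → t_B = 433/0.1281 = 3381 d
Total t = 7522 + 3381 = 10900 d
   = 10900 / 365 = 29.9 yr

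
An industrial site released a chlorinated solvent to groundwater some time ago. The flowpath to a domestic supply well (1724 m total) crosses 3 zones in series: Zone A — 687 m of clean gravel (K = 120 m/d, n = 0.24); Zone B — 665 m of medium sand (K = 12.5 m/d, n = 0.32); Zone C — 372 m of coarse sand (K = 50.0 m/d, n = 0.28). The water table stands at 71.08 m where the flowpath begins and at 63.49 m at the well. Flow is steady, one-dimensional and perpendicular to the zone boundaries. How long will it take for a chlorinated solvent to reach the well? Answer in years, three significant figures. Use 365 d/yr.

11.5 years

Total head drop ΔH = 71.08 − 63.49 = 7.59 m
Continuity: the same q passes through each zone, so ΔH = q·Σ(L_j/K_j) — the zones act as resistances in series.
Σ(L/K) = 687/120 + 665/12.5 + 372/50.0 = 5.725 + 53.20 + 7.440 = 66.37 d
q = ΔH / Σ(L/K) = 7.59 / 66.37 = 0.1144 m/d (same in every zone)
Zone A: v = q/n = 0.1144/0.24 = 0.4765 m/d → t_A = 687/0.4765 = 1442 d
Zone B: v = q/n = 0.1144/0.32 = 0.3574 m/d → t_B = 665/0.3574 = 1861 d
Zone C: v = q/n = 0.1144/0.28 = 0.4085 m/d → t_C = 372/0.4085 = 910.7 d
Total t = 1442 + 1861 + 910.7 = 4213 d
   = 4213 / 365 = 11.5 yr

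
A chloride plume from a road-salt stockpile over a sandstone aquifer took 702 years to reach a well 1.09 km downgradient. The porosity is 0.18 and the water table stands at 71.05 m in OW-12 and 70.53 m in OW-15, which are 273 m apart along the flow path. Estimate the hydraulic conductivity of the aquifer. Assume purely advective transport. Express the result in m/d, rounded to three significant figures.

Hydraulic gradient i = (71.05 − 70.53) / 273 = 0.52 / 273 = 0.001905
t = 702 years = 256200 d
L = 1.09 km = 1090 m
v = L / t = 1090 / 256200 = 0.004254 m/d
K = v · n / i = 0.004254 × 0.18 / 0.001905 = 0.402 m/d

0.402 m/d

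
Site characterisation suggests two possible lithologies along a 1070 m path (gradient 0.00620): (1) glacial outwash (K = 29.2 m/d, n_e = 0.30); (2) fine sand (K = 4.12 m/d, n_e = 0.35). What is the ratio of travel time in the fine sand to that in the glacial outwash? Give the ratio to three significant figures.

8.27

Unit 1 (glacial outwash): v = 29.2×0.0062/0.30 = 0.6035 m/d, t = 1070/0.6035 = 1773 d
Unit 2 (fine sand): v = 4.12×0.0062/0.35 = 0.07298 m/d, t = 1070/0.07298 = 14660 d
t(fine sand) / t(glacial outwash) = 14660/1773 = 8.27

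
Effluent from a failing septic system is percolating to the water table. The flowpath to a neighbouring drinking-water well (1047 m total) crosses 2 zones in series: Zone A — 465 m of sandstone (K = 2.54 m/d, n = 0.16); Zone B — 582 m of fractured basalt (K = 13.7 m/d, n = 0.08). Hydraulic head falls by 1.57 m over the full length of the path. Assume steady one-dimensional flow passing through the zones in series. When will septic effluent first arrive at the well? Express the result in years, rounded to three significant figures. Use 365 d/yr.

47.6 years

Steady 1-D flow in series ⇒ the Darcy flux q is identical in every zone and the zone head losses add (resistances L/K in series).
Σ(L/K) = 465/2.54 + 582/13.7 = 183.1 + 42.48 = 225.6 d
q = ΔH / Σ(L/K) = 1.57 / 225.6 = 0.006961 m/d (same in every zone)
Zone A: v = q/n = 0.006961/0.16 = 0.04350 m/d → t_A = 465/0.04350 = 10690 d
Zone B: v = q/n = 0.006961/0.08 = 0.08701 m/d → t_B = 582/0.08701 = 6689 d
Total t = 10690 + 6689 = 17380 d
   = 17380 / 365 = 47.6 yr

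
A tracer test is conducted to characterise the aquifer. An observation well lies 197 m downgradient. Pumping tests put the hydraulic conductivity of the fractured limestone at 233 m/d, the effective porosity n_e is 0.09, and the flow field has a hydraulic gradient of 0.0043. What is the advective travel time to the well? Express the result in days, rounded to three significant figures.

17.7 days

Specific discharge q = 233 × 0.0043 = 1.002 m/d
Average linear velocity = 1.002 / 0.09 = 11.13 m/d
t = L / v = 197 / 11.13 = 17.70 d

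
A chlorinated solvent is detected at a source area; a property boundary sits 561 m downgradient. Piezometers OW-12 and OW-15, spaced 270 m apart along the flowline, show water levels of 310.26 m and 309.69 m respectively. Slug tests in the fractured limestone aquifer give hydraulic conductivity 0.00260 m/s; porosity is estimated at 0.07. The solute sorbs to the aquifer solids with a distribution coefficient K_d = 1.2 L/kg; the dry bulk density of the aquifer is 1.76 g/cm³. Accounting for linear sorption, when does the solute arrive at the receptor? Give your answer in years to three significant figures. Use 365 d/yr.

Hydraulic gradient i = (310.26 − 309.69) / 270 = 0.57 / 270 = 0.002111
K = 0.00260 m/s × 86400 s/d = 224.6 m/d
Specific discharge q = 224.6 × 0.002111 = 0.4742 m/d
Average linear velocity = 0.4742 / 0.07 = 6.775 m/d
Retardation R = 1 + ρ_b·K_d/n = 1 + 1.76×1.2/0.07 = 31.17
Contaminant velocity v_c = v/R = 6.775/31.17 = 0.2173 m/d
t = L/v_c = 561/0.2173 = 2581 d
   = 2581/365 = 7.07 yr

7.07 years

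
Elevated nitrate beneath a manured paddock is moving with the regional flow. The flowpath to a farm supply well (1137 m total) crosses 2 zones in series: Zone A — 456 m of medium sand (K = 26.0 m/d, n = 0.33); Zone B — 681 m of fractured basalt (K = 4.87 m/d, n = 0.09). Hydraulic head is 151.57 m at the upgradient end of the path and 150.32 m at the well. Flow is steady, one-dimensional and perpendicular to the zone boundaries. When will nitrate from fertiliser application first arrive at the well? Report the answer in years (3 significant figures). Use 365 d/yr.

73.0 years

Total head drop ΔH = 151.57 − 150.32 = 1.25 m
Continuity: the same q passes through each zone, so ΔH = q·Σ(L_j/K_j) — the zones act as resistances in series.
Σ(L/K) = 456/26.0 + 681/4.87 = 17.54 + 139.8 = 157.4 d
q = ΔH / Σ(L/K) = 1.25 / 157.4 = 0.007943 m/d (same in every zone)
Zone A: v = q/n = 0.007943/0.33 = 0.02407 m/d → t_A = 456/0.02407 = 18950 d
Zone B: v = q/n = 0.007943/0.09 = 0.08825 m/d → t_B = 681/0.08825 = 7716 d
Total t = 18950 + 7716 = 26660 d
   = 26660 / 365 = 73.0 yr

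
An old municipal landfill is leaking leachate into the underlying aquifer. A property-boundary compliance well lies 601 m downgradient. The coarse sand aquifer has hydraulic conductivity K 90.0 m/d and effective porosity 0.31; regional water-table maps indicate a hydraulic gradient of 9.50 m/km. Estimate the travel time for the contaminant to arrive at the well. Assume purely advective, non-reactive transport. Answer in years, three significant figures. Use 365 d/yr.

0.597 years

Darcy flux q = K·i = 90.0 × 0.0095 = 0.8550 m/d
Seepage velocity v = q / n = 0.8550 / 0.31 = 2.758 m/d
t = L / v = 601 / 2.758 = 217.9 d
   = 217.9 / 365 = 0.597 yr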